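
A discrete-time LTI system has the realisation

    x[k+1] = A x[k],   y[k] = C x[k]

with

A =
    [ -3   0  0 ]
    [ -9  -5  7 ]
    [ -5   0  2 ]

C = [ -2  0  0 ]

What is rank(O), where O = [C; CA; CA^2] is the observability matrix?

1

CA = [[6, 0, 0]]
CA^2 = [[-18, 0, 0]]
Observability matrix O = [C; CA; CA^2] = [[-2, 0, 0], [6, 0, 0], [-18, 0, 0]]
Every row of O is a scalar multiple of row 1 = [-2, 0, 0] (multipliers 1, -3, 9), so the rows span a one-dimensional space.
O ≠ 0, hence rank(O) = 1.
rank(O) = 1 < n = 3, so the pair (A, C) is not completely observable.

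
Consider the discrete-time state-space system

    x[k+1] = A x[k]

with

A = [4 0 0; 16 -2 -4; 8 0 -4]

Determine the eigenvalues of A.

det(zI - A) = z^3 - (tr A)z^2 + (M11 + M22 + M33)z - det A, where Mii is the 2×2 principal minor of A obtained by deleting row i and column i.
tr A = 4 + (-2) + (-4) = -2; M11 = (-2)·(-4) - (-4)·0 = 8 - 0 = 8; M22 = 4·(-4) - 0·8 = -16 - 0 = -16; M33 = 4·(-2) - 0·16 = -8 - 0 = -8; sum of minors = -16.
det A = 4·((-2)·(-4) - (-4)·0) - 0·(16·(-4) - (-4)·8) + 0·(16·0 - (-2)·8) = 4·8 - 0·(-32) + 0·16 = 32.
So p(z) = det(zI - A) = z^3 + 2z^2 - 16z - 32.
Rational-root test: any integer root divides -32. Testing small divisors, z = -2 works: p(-2) = -8 + 8 + 32 + (-32) = 0, so (z + 2) is a factor.
Dividing, p(z) = (z + 2)(z^2 - 16).
Factor z^2 - 16: two numbers with sum 0 and product -16 are 4 and -4, so z^2 - 16 = (z - 4)(z + 4).
Hence p(z) = (z - 4) (z + 2) (z + 4), with roots -4, -2, 4.

-4, -2, 4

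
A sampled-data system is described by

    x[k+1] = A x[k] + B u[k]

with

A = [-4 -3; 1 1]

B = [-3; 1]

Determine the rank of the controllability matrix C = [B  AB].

2

AB = [[9], [-2]]
Controllability matrix C = [B  AB] = [[-3, 9], [1, -2]]
det(C) = (-3)·(-2) - 9·1 = 6 - 9 = -3 ≠ 0, so rank(C) = 2.
rank(C) = 2 = n, so the pair (A, B) is completely controllable.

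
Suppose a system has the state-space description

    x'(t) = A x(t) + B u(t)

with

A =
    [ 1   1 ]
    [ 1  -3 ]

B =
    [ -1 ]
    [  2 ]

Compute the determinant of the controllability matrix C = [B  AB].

AB = [[1], [-7]]
Controllability matrix C = [B  AB] = [[-1, 1], [2, -7]]
det(C) = (-1)·(-7) - 1·2 = 7 - 2 = 5
Since det(C) ≠ 0, rank(C) = 2 and the system is completely controllable.

5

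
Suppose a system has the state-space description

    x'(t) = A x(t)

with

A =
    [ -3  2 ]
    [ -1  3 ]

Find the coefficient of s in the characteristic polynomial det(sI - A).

0

For a 2×2 matrix, det(sI - A) = s^2 - (tr A)s + det A.
tr A = 0, det A = -7.
So p(s) = s^2 - 7.
The coefficient of s is 0.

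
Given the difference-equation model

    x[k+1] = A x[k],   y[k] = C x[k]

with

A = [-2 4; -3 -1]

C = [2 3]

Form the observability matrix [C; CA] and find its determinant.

49

CA = [[-13, 5]]
Observability matrix O = [C; CA] = [[2, 3], [-13, 5]]
det(O) = 2·5 - 3·(-13) = 10 - (-39) = 49
Since det(O) ≠ 0, rank(O) = 2 and the system is completely observable.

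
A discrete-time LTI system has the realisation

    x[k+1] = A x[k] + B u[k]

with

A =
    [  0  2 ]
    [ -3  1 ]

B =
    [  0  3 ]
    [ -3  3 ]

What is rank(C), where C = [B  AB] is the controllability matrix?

AB = [[-6, 6], [-3, -6]]
Controllability matrix C = [B  AB] = [[0, 3, -6, 6], [-3, 3, -3, -6]]
Take the 2×2 submatrix of C formed by columns 1, 2: [[0, 3], [-3, 3]]. Its determinant is 0·3 - 3·(-3) = 0 - (-9) = 9 ≠ 0.
So rank(C) ≥ 2; since C has 2 rows, rank(C) = 2.
rank(C) = 2 = n, so the pair (A, B) is completely controllable.

2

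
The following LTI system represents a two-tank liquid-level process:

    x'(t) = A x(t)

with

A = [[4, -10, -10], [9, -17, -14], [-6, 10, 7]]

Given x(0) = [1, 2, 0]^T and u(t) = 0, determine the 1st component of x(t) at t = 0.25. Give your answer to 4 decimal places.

-1.8053

det(sI - A) = s^3 - (tr A)s^2 + (M11 + M22 + M33)s - det A, where Mii is the 2×2 principal minor of A obtained by deleting row i and column i.
tr A = 4 + (-17) + 7 = -6; M11 = (-17)·7 - (-14)·10 = -119 - (-140) = 21; M22 = 4·7 - (-10)·(-6) = 28 - 60 = -32; M33 = 4·(-17) - (-10)·9 = -68 - (-90) = 22; sum of minors = 11.
det A = 4·((-17)·7 - (-14)·10) - (-10)·(9·7 - (-14)·(-6)) + (-10)·(9·10 - (-17)·(-6)) = 4·21 - (-10)·(-21) + (-10)·(-12) = -6.
So p(s) = det(sI - A) = s^3 + 6s^2 + 11s + 6.
Rational-root test: any integer root divides 6. Testing small divisors, s = -1 works: p(-1) = -1 + 6 + (-11) + 6 = 0, so (s + 1) is a factor.
Dividing, p(s) = (s + 1)(s^2 + 5s + 6).
Factor s^2 + 5s + 6: two numbers with sum -5 and product 6 are -2 and -3, so s^2 + 5s + 6 = (s + 2)(s + 3).
Hence p(s) = (s + 1) (s + 2) (s + 3), with roots -3, -2, -1.
The eigenvalues -3, -2, -1 are distinct and real, so A is diagonalisable and x(t) = e^{At} x(0) = V diag(e^{λ_i t}) V^{-1} x(0), where the columns of V are the eigenvectors.
λ = -3: A - (-3)I = [[7, -10, -10], [9, -14, -14], [-6, 10, 10]]. v must be orthogonal to every row; (row 1) × (row 2) = [0, 8, -8], so take v_1 = [0, 1, -1]^T.
λ = -2: A - (-2)I = [[6, -10, -10], [9, -15, -14], [-6, 10, 9]]. v must be orthogonal to every row; (row 1) × (row 2) = [-10, -6, 0], so take v_2 = [-5, -3, 0]^T.
λ = -1: A - (-1)I = [[5, -10, -10], [9, -16, -14], [-6, 10, 8]]. v must be orthogonal to every row; (row 1) × (row 2) = [-20, -20, 10], so take v_3 = [2, 2, -1]^T.
V = [v_1 v_2 v_3] = [[0, -5, 2], [1, -3, 2], [-1, 0, -1]] has det V = -1, so V^{-1} = adj(V)/det V = [[-3, 5, 4], [1, -2, -2], [3, -5, -5]].
Modal coordinates z(0) = V^{-1} x(0): (-3)·1 + 5·2 + 4·0 = 7; 1·1 + (-2)·2 + (-2)·0 = -3; 3·1 + (-5)·2 + (-5)·0 = -7; so z(0) = [7, -3, -7]^T.
x_1(t) = Σ_i (v_i)_1 · z_i(0) · e^{λ_i t} (row 1 of V times the modal terms).
x_1(0.25) = 0·7·e^{-3·0.25} + (-5)·(-3)·e^{-2·0.25} + 2·(-7)·e^{-1·0.25} = 0·0.47236655 + 15·0.60653066 + (-14)·0.77880078 = -1.8053.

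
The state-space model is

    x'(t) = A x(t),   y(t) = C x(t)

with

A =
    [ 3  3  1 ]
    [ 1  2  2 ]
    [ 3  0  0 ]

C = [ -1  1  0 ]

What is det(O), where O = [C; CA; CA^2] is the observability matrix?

CA = [[-2, -1, 1]]
CA^2 = [[-4, -8, -4]]
Observability matrix O = [C; CA; CA^2] = [[-1, 1, 0], [-2, -1, 1], [-4, -8, -4]]
Expanding along the first row, det(O) = (-1)·((-1)·(-4) - 1·(-8)) - 1·((-2)·(-4) - 1·(-4)) + 0·((-2)·(-8) - (-1)·(-4)) = (-1)·12 - 1·12 + 0·12 = -24
Since det(O) ≠ 0, rank(O) = 3 and the system is completely observable.

-24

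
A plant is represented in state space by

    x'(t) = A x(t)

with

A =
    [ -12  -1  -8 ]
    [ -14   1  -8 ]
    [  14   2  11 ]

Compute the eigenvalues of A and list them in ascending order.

det(sI - A) = s^3 - (tr A)s^2 + (M11 + M22 + M33)s - det A, where Mii is the 2×2 principal minor of A obtained by deleting row i and column i.
tr A = (-12) + 1 + 11 = 0; M11 = 1·11 - (-8)·2 = 11 - (-16) = 27; M22 = (-12)·11 - (-8)·14 = -132 - (-112) = -20; M33 = (-12)·1 - (-1)·(-14) = -12 - 14 = -26; sum of minors = -19.
det A = (-12)·(1·11 - (-8)·2) - (-1)·((-14)·11 - (-8)·14) + (-8)·((-14)·2 - 1·14) = (-12)·27 - (-1)·(-42) + (-8)·(-42) = -30.
So p(s) = det(sI - A) = s^3 - 19s + 30.
Rational-root test: any integer root divides 30. Testing small divisors, s = 2 works: p(2) = 8 + 0 + (-38) + 30 = 0, so (s - 2) is a factor.
Dividing, p(s) = (s - 2)(s^2 + 2s - 15).
Factor s^2 + 2s - 15: two numbers with sum -2 and product -15 are 3 and -5, so s^2 + 2s - 15 = (s - 3)(s + 5).
Hence p(s) = (s - 3) (s - 2) (s + 5), with roots -5, 2, 3.
At least one eigenvalue has non-negative real part, so the system is not asymptotically stable.

-5, 2, 3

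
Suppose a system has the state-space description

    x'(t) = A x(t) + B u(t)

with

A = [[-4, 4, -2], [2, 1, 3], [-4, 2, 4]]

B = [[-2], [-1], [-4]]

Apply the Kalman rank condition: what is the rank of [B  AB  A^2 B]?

3

AB = [[12], [-17], [-10]]
A^2B = [[-96], [-23], [-122]]
Controllability matrix C = [B  AB  A^2B] = [[-2, 12, -96], [-1, -17, -23], [-4, -10, -122]]
det(C) = (-2)·((-17)·(-122) - (-23)·(-10)) - 12·((-1)·(-122) - (-23)·(-4)) + (-96)·((-1)·(-10) - (-17)·(-4)) = (-2)·1844 - 12·30 + (-96)·(-58) = 1520 ≠ 0, so rank(C) = 3.
rank(C) = 3 = n, so the pair (A, B) is completely controllable.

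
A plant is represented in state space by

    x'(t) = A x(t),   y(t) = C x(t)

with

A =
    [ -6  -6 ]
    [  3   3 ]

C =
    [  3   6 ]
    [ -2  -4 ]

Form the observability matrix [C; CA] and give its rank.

1

CA = [[0, 0], [0, 0]]
Observability matrix O = [C; CA] = [[3, 6], [-2, -4], [0, 0], [0, 0]]
Every row of O is a scalar multiple of row 1 = [3, 6] (multipliers 1, -2/3, 0, 0), so the rows span a one-dimensional space.
O ≠ 0, hence rank(O) = 1.
rank(O) = 1 < n = 2, so the pair (A, C) is not completely observable.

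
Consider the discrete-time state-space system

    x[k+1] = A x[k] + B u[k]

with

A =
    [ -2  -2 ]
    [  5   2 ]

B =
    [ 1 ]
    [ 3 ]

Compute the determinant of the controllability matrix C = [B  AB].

35

AB = [[-8], [11]]
Controllability matrix C = [B  AB] = [[1, -8], [3, 11]]
det(C) = 1·11 - (-8)·3 = 11 - (-24) = 35
Since det(C) ≠ 0, rank(C) = 2 and the system is completely controllable.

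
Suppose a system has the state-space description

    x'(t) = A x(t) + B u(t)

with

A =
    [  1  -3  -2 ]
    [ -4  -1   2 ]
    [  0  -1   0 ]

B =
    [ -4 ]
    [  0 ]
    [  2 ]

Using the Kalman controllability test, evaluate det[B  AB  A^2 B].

AB = [[-8], [20], [0]]
A^2B = [[-68], [12], [-20]]
Controllability matrix C = [B  AB  A^2B] = [[-4, -8, -68], [0, 20, 12], [2, 0, -20]]
Expanding along the first row, det(C) = (-4)·(20·(-20) - 12·0) - (-8)·(0·(-20) - 12·2) + (-68)·(0·0 - 20·2) = (-4)·(-400) - (-8)·(-24) + (-68)·(-40) = 4128
Since det(C) ≠ 0, rank(C) = 3 and the system is completely controllable.

4128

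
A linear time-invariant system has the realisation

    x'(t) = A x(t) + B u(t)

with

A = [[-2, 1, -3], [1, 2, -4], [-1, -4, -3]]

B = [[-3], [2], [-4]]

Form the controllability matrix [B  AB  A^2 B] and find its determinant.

AB = [[20], [17], [7]]
A^2B = [[-44], [26], [-109]]
Controllability matrix C = [B  AB  A^2B] = [[-3, 20, -44], [2, 17, 26], [-4, 7, -109]]
Expanding along the first row, det(C) = (-3)·(17·(-109) - 26·7) - 20·(2·(-109) - 26·(-4)) + (-44)·(2·7 - 17·(-4)) = (-3)·(-2035) - 20·(-114) + (-44)·82 = 4777
Since det(C) ≠ 0, rank(C) = 3 and the system is completely controllable.

4777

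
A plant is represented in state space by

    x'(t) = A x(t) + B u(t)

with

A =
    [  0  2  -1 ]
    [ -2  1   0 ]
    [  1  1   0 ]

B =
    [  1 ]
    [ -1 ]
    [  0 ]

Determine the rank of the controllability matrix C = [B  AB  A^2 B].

3

AB = [[-2], [-3], [0]]
A^2B = [[-6], [1], [-5]]
Controllability matrix C = [B  AB  A^2B] = [[1, -2, -6], [-1, -3, 1], [0, 0, -5]]
det(C) = 1·((-3)·(-5) - 1·0) - (-2)·((-1)·(-5) - 1·0) + (-6)·((-1)·0 - (-3)·0) = 1·15 - (-2)·5 + (-6)·0 = 25 ≠ 0, so rank(C) = 3.
rank(C) = 3 = n, so the pair (A, B) is completely controllable.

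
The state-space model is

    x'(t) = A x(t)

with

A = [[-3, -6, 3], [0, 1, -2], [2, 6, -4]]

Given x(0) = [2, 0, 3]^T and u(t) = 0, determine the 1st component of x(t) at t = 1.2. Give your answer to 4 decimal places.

2.8314

det(sI - A) = s^3 - (tr A)s^2 + (M11 + M22 + M33)s - det A, where Mii is the 2×2 principal minor of A obtained by deleting row i and column i.
tr A = (-3) + 1 + (-4) = -6; M11 = 1·(-4) - (-2)·6 = -4 - (-12) = 8; M22 = (-3)·(-4) - 3·2 = 12 - 6 = 6; M33 = (-3)·1 - (-6)·0 = -3 - 0 = -3; sum of minors = 11.
det A = (-3)·(1·(-4) - (-2)·6) - (-6)·(0·(-4) - (-2)·2) + 3·(0·6 - 1·2) = (-3)·8 - (-6)·4 + 3·(-2) = -6.
So p(s) = det(sI - A) = s^3 + 6s^2 + 11s + 6.
Rational-root test: any integer root divides 6. Testing small divisors, s = -1 works: p(-1) = -1 + 6 + (-11) + 6 = 0, so (s + 1) is a factor.
Dividing, p(s) = (s + 1)(s^2 + 5s + 6).
Factor s^2 + 5s + 6: two numbers with sum -5 and product 6 are -2 and -3, so s^2 + 5s + 6 = (s + 2)(s + 3).
Hence p(s) = (s + 1) (s + 2) (s + 3), with roots -3, -2, -1.
The eigenvalues -3, -2, -1 are distinct and real, so A is diagonalisable and x(t) = e^{At} x(0) = V diag(e^{λ_i t}) V^{-1} x(0), where the columns of V are the eigenvectors.
λ = -3: A - (-3)I = [[0, -6, 3], [0, 4, -2], [2, 6, -1]]. v must be orthogonal to every row; (row 1) × (row 3) = [-12, 6, 12], so take v_1 = [-2, 1, 2]^T.
λ = -2: A - (-2)I = [[-1, -6, 3], [0, 3, -2], [2, 6, -2]]. v must be orthogonal to every row; (row 1) × (row 2) = [3, -2, -3], so take v_2 = [-3, 2, 3]^T.
λ = -1: A - (-1)I = [[-2, -6, 3], [0, 2, -2], [2, 6, -3]]. v must be orthogonal to every row; (row 1) × (row 2) = [6, -4, -4], so take v_3 = [3, -2, -2]^T.
V = [v_1 v_2 v_3] = [[-2, -3, 3], [1, 2, -2], [2, 3, -2]] has det V = -1, so V^{-1} = adj(V)/det V = [[-2, -3, 0], [2, 2, 1], [1, 0, 1]].
Modal coordinates z(0) = V^{-1} x(0): (-2)·2 + (-3)·0 + 0·3 = -4; 2·2 + 2·0 + 1·3 = 7; 1·2 + 0·0 + 1·3 = 5; so z(0) = [-4, 7, 5]^T.
x_1(t) = Σ_i (v_i)_1 · z_i(0) · e^{λ_i t} (row 1 of V times the modal terms).
x_1(1.2) = (-2)·(-4)·e^{-3·1.2} + (-3)·7·e^{-2·1.2} + 3·5·e^{-1·1.2} = 8·0.027324 + (-21)·0.090718 + 15·0.301194 = 2.8314.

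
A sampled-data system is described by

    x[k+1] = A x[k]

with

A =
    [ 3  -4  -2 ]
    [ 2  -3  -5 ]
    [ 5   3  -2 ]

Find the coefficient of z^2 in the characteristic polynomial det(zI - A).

2

Expand det(zI - A) for the 3×3 matrix.
p(z) = z^3 + 2z^2 + 24z - 105.
(Check: constant term = det(-A) = (-1)^3 det A = -105; coefficient of z^2 = -tr A = 2.)
The coefficient of z^2 is 2.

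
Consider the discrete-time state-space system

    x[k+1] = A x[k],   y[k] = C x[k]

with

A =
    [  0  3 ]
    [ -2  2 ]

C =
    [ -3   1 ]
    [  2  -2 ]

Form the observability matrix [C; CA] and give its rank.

2

CA = [[-2, -7], [4, 2]]
Observability matrix O = [C; CA] = [[-3, 1], [2, -2], [-2, -7], [4, 2]]
Take the 2×2 submatrix of O formed by rows 1, 2: [[-3, 1], [2, -2]]. Its determinant is (-3)·(-2) - 1·2 = 6 - 2 = 4 ≠ 0.
So rank(O) ≥ 2; since O has 2 columns, rank(O) = 2.
rank(O) = 2 = n, so the pair (A, C) is completely observable.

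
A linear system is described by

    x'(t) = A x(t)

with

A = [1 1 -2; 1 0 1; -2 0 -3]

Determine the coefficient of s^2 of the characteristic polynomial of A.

2

Expand det(sI - A) for the 3×3 matrix.
p(s) = s^3 + 2s^2 - 8s - 1.
(Check: constant term = det(-A) = (-1)^3 det A = -1; coefficient of s^2 = -tr A = 2.)
The coefficient of s^2 is 2.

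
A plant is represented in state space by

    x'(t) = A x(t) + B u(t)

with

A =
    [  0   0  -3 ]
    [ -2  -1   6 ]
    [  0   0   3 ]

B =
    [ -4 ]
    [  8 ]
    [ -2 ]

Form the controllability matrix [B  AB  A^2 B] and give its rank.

AB = [[6], [-12], [-6]]
A^2B = [[18], [-36], [-18]]
Controllability matrix C = [B  AB  A^2B] = [[-4, 6, 18], [8, -12, -36], [-2, -6, -18]]
The rows r1, r2, r3 of C are linearly dependent: 2·r1 + r2 = 0 (check each entry), so rank(C) ≤ 2.
The 2×2 minor from rows 1, 3, columns 1, 2 is (-4)·(-6) - 6·(-2) = 24 - (-12) = 36 ≠ 0, so rank(C) = 2.
rank(C) = 2 < n = 3, so the pair (A, B) is not completely controllable.

2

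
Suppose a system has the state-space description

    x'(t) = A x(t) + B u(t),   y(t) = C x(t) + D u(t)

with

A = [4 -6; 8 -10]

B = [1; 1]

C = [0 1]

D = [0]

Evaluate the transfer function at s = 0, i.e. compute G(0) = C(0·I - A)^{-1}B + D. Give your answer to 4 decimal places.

G(0) = C(-A)^{-1}B + D = -C A^{-1} B + D.
det A = 8, so A^{-1} = (1/8)·adj(A) = [[-5/4, 3/4], [-1, 1/2]]
A^{-1} B = [-1/2, -1/2]^T
C A^{-1} B = -1/2
G(0) = D - C A^{-1} B = 0 - (-1/2) = 1/2 ≈ 0.5000

0.5000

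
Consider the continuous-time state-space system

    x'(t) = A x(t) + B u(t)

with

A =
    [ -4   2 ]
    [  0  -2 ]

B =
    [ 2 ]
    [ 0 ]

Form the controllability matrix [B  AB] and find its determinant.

0

AB = [[-8], [0]]
Controllability matrix C = [B  AB] = [[2, -8], [0, 0]]
det(C) = 2·0 - (-8)·0 = 0 - 0 = 0
Since det(C) = 0, rank(C) < 2 and the system is not completely controllable.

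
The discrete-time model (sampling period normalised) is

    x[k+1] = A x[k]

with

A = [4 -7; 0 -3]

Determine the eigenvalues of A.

-3, 4

det(zI - A) = z^2 - (tr A)z + det A, with tr A = 4 + (-3) = 1 and det A = 4·(-3) - (-7)·0 = -12 - 0 = -12.
So p(z) = det(zI - A) = z^2 - z - 12.
Factor z^2 - z - 12: two numbers with sum 1 and product -12 are 4 and -3, so z^2 - z - 12 = (z - 4)(z + 3).
Hence p(z) = (z - 4) (z + 3), with roots -3, 4.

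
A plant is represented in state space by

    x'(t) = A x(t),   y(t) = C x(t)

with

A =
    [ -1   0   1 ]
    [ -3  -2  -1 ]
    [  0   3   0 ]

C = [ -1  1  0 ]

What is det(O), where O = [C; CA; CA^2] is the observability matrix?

-12

CA = [[-2, -2, -2]]
CA^2 = [[8, -2, 0]]
Observability matrix O = [C; CA; CA^2] = [[-1, 1, 0], [-2, -2, -2], [8, -2, 0]]
Expanding along the first row, det(O) = (-1)·((-2)·0 - (-2)·(-2)) - 1·((-2)·0 - (-2)·8) + 0·((-2)·(-2) - (-2)·8) = (-1)·(-4) - 1·16 + 0·20 = -12
Since det(O) ≠ 0, rank(O) = 3 and the system is completely observable.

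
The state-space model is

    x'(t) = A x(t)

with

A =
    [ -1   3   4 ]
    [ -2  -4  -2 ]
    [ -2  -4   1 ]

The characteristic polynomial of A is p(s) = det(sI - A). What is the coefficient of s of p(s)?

5

Expand det(sI - A) for the 3×3 matrix.
p(s) = s^3 + 4s^2 + 5s - 30.
(Check: constant term = det(-A) = (-1)^3 det A = -30; coefficient of s^2 = -tr A = 4.)
The coefficient of s is 5.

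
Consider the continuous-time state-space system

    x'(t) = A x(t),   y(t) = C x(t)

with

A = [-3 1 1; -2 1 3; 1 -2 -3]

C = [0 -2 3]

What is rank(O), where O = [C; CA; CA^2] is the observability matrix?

CA = [[7, -8, -15]]
CA^2 = [[-20, 29, 28]]
Observability matrix O = [C; CA; CA^2] = [[0, -2, 3], [7, -8, -15], [-20, 29, 28]]
det(O) = 0·((-8)·28 - (-15)·29) - (-2)·(7·28 - (-15)·(-20)) + 3·(7·29 - (-8)·(-20)) = 0·211 - (-2)·(-104) + 3·43 = -79 ≠ 0, so rank(O) = 3.
rank(O) = 3 = n, so the pair (A, C) is completely observable.

3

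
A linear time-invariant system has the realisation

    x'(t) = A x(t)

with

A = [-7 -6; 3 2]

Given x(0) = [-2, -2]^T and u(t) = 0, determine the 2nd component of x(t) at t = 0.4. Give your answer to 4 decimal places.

det(sI - A) = s^2 - (tr A)s + det A, with tr A = (-7) + 2 = -5 and det A = (-7)·2 - (-6)·3 = -14 - (-18) = 4.
So p(s) = det(sI - A) = s^2 + 5s + 4.
Factor s^2 + 5s + 4: two numbers with sum -5 and product 4 are -1 and -4, so s^2 + 5s + 4 = (s + 1)(s + 4).
Hence p(s) = (s + 1) (s + 4), with roots -4, -1.
The eigenvalues -4, -1 are distinct and real, so A is diagonalisable and x(t) = e^{At} x(0) = V diag(e^{λ_i t}) V^{-1} x(0), where the columns of V are the eigenvectors.
λ = -4: A - (-4)I = [[-3, -6], [3, 6]]. Row 1 gives (-3)·v1 + (-6)·v2 = 0, so take v_1 = [2, -1]^T.
λ = -1: A - (-1)I = [[-6, -6], [3, 3]]. Row 1 gives (-6)·v1 + (-6)·v2 = 0, so take v_2 = [-1, 1]^T.
V = [v_1 v_2] = [[2, -1], [-1, 1]] has det V = 1, so V^{-1} = adj(V)/det V = [[1, 1], [1, 2]].
Modal coordinates z(0) = V^{-1} x(0): 1·(-2) + 1·(-2) = -4; 1·(-2) + 2·(-2) = -6; so z(0) = [-4, -6]^T.
x_2(t) = Σ_i (v_i)_2 · z_i(0) · e^{λ_i t} (row 2 of V times the modal terms).
x_2(0.4) = (-1)·(-4)·e^{-4·0.4} + 1·(-6)·e^{-1·0.4} = 4·0.201897 + (-6)·0.670320 = -3.2143.

-3.2143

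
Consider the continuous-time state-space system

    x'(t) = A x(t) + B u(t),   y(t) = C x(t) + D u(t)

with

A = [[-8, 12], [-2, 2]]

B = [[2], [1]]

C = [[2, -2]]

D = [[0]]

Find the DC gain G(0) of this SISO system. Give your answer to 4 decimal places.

G(0) = C(-A)^{-1}B + D = -C A^{-1} B + D.
det A = 8, so A^{-1} = (1/8)·adj(A) = [[1/4, -3/2], [1/4, -1]]
A^{-1} B = [-1, -1/2]^T
C A^{-1} B = -1
G(0) = D - C A^{-1} B = 0 - (-1) = 1

1.0000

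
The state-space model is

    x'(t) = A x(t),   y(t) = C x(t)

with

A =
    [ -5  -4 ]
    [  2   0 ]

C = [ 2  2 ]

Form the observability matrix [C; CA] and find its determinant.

CA = [[-6, -8]]
Observability matrix O = [C; CA] = [[2, 2], [-6, -8]]
det(O) = 2·(-8) - 2·(-6) = -16 - (-12) = -4
Since det(O) ≠ 0, rank(O) = 2 and the system is completely observable.

-4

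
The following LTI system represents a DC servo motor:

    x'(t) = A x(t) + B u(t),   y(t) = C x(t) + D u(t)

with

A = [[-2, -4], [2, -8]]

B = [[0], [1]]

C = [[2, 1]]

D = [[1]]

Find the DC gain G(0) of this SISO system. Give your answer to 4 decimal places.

0.7500

G(0) = C(-A)^{-1}B + D = -C A^{-1} B + D.
det A = 24, so A^{-1} = (1/24)·adj(A) = [[-1/3, 1/6], [-1/12, -1/12]]
A^{-1} B = [1/6, -1/12]^T
C A^{-1} B = 1/4
G(0) = D - C A^{-1} B = 1 - (1/4) = 3/4 ≈ 0.7500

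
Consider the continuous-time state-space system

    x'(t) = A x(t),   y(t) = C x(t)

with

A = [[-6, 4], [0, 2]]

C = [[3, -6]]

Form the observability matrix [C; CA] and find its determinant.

-108

CA = [[-18, 0]]
Observability matrix O = [C; CA] = [[3, -6], [-18, 0]]
det(O) = 3·0 - (-6)·(-18) = 0 - 108 = -108
Since det(O) ≠ 0, rank(O) = 2 and the system is completely observable.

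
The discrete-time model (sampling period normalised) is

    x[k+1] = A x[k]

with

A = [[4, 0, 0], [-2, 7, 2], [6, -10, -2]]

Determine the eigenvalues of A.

2, 3, 4

det(zI - A) = z^3 - (tr A)z^2 + (M11 + M22 + M33)z - det A, where Mii is the 2×2 principal minor of A obtained by deleting row i and column i.
tr A = 4 + 7 + (-2) = 9; M11 = 7·(-2) - 2·(-10) = -14 - (-20) = 6; M22 = 4·(-2) - 0·6 = -8 - 0 = -8; M33 = 4·7 - 0·(-2) = 28 - 0 = 28; sum of minors = 26.
det A = 4·(7·(-2) - 2·(-10)) - 0·((-2)·(-2) - 2·6) + 0·((-2)·(-10) - 7·6) = 4·6 - 0·(-8) + 0·(-22) = 24.
So p(z) = det(zI - A) = z^3 - 9z^2 + 26z - 24.
Rational-root test: any integer root divides -24. Testing small divisors, z = 2 works: p(2) = 8 + (-36) + 52 + (-24) = 0, so (z - 2) is a factor.
Dividing, p(z) = (z - 2)(z^2 - 7z + 12).
Factor z^2 - 7z + 12: two numbers with sum 7 and product 12 are 4 and 3, so z^2 - 7z + 12 = (z - 4)(z - 3).
Hence p(z) = (z - 4) (z - 3) (z - 2), with roots 2, 3, 4.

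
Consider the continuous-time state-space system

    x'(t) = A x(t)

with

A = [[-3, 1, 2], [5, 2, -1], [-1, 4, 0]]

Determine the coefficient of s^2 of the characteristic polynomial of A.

1

Expand det(sI - A) for the 3×3 matrix.
p(s) = s^3 + s^2 - 5s - 33.
(Check: constant term = det(-A) = (-1)^3 det A = -33; coefficient of s^2 = -tr A = 1.)
The coefficient of s^2 is 1.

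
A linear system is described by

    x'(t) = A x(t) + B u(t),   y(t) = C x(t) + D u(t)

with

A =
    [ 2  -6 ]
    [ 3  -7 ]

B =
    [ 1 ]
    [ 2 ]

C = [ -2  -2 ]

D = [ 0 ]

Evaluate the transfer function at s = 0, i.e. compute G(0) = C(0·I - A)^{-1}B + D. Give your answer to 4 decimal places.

3.0000

G(0) = C(-A)^{-1}B + D = -C A^{-1} B + D.
det A = 4, so A^{-1} = (1/4)·adj(A) = [[-7/4, 3/2], [-3/4, 1/2]]
A^{-1} B = [5/4, 1/4]^T
C A^{-1} B = -3
G(0) = D - C A^{-1} B = 0 - (-3) = 3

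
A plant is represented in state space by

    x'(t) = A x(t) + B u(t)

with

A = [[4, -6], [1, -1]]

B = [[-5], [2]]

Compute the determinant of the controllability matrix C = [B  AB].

99

AB = [[-32], [-7]]
Controllability matrix C = [B  AB] = [[-5, -32], [2, -7]]
det(C) = (-5)·(-7) - (-32)·2 = 35 - (-64) = 99
Since det(C) ≠ 0, rank(C) = 2 and the system is completely controllable.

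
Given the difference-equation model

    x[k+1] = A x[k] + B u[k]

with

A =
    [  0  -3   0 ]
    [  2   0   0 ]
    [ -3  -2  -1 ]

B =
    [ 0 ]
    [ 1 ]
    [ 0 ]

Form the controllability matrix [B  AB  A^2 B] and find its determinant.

33

AB = [[-3], [0], [-2]]
A^2B = [[0], [-6], [11]]
Controllability matrix C = [B  AB  A^2B] = [[0, -3, 0], [1, 0, -6], [0, -2, 11]]
Expanding along the first row, det(C) = 0·(0·11 - (-6)·(-2)) - (-3)·(1·11 - (-6)·0) + 0·(1·(-2) - 0·0) = 0·(-12) - (-3)·11 + 0·(-2) = 33
Since det(C) ≠ 0, rank(C) = 3 and the system is completely controllable.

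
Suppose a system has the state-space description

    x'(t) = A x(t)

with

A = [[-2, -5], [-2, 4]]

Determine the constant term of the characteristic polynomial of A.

For a 2×2 matrix, det(sI - A) = s^2 - (tr A)s + det A.
tr A = 2, det A = -18.
So p(s) = s^2 - 2s - 18.
The constant term is -18.

-18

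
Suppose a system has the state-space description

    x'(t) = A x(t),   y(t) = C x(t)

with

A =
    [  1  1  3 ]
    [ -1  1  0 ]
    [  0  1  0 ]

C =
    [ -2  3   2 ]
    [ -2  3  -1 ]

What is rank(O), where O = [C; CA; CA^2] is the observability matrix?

3

CA = [[-5, 3, -6], [-5, 0, -6]]
CA^2 = [[-8, -8, -15], [-5, -11, -15]]
Observability matrix O = [C; CA; CA^2] = [[-2, 3, 2], [-2, 3, -1], [-5, 3, -6], [-5, 0, -6], [-8, -8, -15], [-5, -11, -15]]
Take the 3×3 submatrix of O formed by rows 1, 2, 3: [[-2, 3, 2], [-2, 3, -1], [-5, 3, -6]]. Its determinant is (-2)·(3·(-6) - (-1)·3) - 3·((-2)·(-6) - (-1)·(-5)) + 2·((-2)·3 - 3·(-5)) = (-2)·(-15) - 3·7 + 2·9 = 27 ≠ 0.
So rank(O) ≥ 3; since O has 3 columns, rank(O) = 3.
rank(O) = 3 = n, so the pair (A, C) is completely observable.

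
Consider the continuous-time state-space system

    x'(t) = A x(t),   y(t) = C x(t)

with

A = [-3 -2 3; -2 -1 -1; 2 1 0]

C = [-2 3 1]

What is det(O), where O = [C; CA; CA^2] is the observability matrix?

CA = [[2, 2, -9]]
CA^2 = [[-28, -15, 4]]
Observability matrix O = [C; CA; CA^2] = [[-2, 3, 1], [2, 2, -9], [-28, -15, 4]]
Expanding along the first row, det(O) = (-2)·(2·4 - (-9)·(-15)) - 3·(2·4 - (-9)·(-28)) + 1·(2·(-15) - 2·(-28)) = (-2)·(-127) - 3·(-244) + 1·26 = 1012
Since det(O) ≠ 0, rank(O) = 3 and the system is completely observable.

1012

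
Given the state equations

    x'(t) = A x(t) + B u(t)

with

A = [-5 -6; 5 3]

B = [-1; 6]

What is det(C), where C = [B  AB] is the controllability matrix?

173

AB = [[-31], [13]]
Controllability matrix C = [B  AB] = [[-1, -31], [6, 13]]
det(C) = (-1)·13 - (-31)·6 = -13 - (-186) = 173
Since det(C) ≠ 0, rank(C) = 2 and the system is completely controllable.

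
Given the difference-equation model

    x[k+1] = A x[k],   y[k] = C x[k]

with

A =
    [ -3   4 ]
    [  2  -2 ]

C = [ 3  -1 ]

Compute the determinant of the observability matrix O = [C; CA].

CA = [[-11, 14]]
Observability matrix O = [C; CA] = [[3, -1], [-11, 14]]
det(O) = 3·14 - (-1)·(-11) = 42 - 11 = 31
Since det(O) ≠ 0, rank(O) = 2 and the system is completely observable.

31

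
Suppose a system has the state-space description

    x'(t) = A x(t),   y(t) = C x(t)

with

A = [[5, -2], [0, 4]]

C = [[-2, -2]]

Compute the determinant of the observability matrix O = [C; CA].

CA = [[-10, -4]]
Observability matrix O = [C; CA] = [[-2, -2], [-10, -4]]
det(O) = (-2)·(-4) - (-2)·(-10) = 8 - 20 = -12
Since det(O) ≠ 0, rank(O) = 2 and the system is completely observable.

-12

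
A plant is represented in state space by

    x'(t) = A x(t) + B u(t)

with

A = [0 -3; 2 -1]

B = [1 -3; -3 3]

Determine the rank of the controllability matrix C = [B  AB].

AB = [[9, -9], [5, -9]]
Controllability matrix C = [B  AB] = [[1, -3, 9, -9], [-3, 3, 5, -9]]
Take the 2×2 submatrix of C formed by columns 1, 2: [[1, -3], [-3, 3]]. Its determinant is 1·3 - (-3)·(-3) = 3 - 9 = -6 ≠ 0.
So rank(C) ≥ 2; since C has 2 rows, rank(C) = 2.
rank(C) = 2 = n, so the pair (A, B) is completely controllable.

2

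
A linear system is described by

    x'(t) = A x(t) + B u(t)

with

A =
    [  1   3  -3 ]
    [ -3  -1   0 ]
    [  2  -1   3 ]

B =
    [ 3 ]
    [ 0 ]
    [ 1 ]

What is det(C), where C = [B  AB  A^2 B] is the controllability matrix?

-1701

AB = [[0], [-9], [9]]
A^2B = [[-54], [9], [36]]
Controllability matrix C = [B  AB  A^2B] = [[3, 0, -54], [0, -9, 9], [1, 9, 36]]
Expanding along the first row, det(C) = 3·((-9)·36 - 9·9) - 0·(0·36 - 9·1) + (-54)·(0·9 - (-9)·1) = 3·(-405) - 0·(-9) + (-54)·9 = -1701
Since det(C) ≠ 0, rank(C) = 3 and the system is completely controllable.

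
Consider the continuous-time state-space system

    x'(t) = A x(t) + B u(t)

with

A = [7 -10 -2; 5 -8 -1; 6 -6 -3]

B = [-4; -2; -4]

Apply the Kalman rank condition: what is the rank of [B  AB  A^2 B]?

1

AB = [[0], [0], [0]]
A^2B = [[0], [0], [0]]
Controllability matrix C = [B  AB  A^2B] = [[-4, 0, 0], [-2, 0, 0], [-4, 0, 0]]
Every column of C is a scalar multiple of column 1 = [-4, -2, -4] (multipliers 1, 0, 0), so the columns span a one-dimensional space.
C ≠ 0, hence rank(C) = 1.
rank(C) = 1 < n = 3, so the pair (A, B) is not completely controllable.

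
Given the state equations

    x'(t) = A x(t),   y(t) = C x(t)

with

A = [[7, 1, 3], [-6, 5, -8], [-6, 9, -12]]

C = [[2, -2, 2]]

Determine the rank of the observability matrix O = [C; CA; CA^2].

CA = [[14, 10, -2]]
CA^2 = [[50, 46, -14]]
Observability matrix O = [C; CA; CA^2] = [[2, -2, 2], [14, 10, -2], [50, 46, -14]]
The columns c1, c2, c3 of O are linearly dependent: -c1 + 2·c2 + 3·c3 = 0 (check each entry), so rank(O) ≤ 2.
The 2×2 minor from rows 1, 2, columns 1, 2 is 2·10 - (-2)·14 = 20 - (-28) = 48 ≠ 0, so rank(O) = 2.
rank(O) = 2 < n = 3, so the pair (A, C) is not completely observable.

2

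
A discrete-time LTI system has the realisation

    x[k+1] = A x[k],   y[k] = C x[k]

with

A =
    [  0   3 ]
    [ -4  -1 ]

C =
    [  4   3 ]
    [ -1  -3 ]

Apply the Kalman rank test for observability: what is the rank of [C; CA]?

2

CA = [[-12, 9], [12, 0]]
Observability matrix O = [C; CA] = [[4, 3], [-1, -3], [-12, 9], [12, 0]]
Take the 2×2 submatrix of O formed by rows 1, 2: [[4, 3], [-1, -3]]. Its determinant is 4·(-3) - 3·(-1) = -12 - (-3) = -9 ≠ 0.
So rank(O) ≥ 2; since O has 2 columns, rank(O) = 2.
rank(O) = 2 = n, so the pair (A, C) is completely observable.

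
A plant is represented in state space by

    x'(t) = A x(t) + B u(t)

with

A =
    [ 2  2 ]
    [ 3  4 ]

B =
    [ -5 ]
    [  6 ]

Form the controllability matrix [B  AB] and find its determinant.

AB = [[2], [9]]
Controllability matrix C = [B  AB] = [[-5, 2], [6, 9]]
det(C) = (-5)·9 - 2·6 = -45 - 12 = -57
Since det(C) ≠ 0, rank(C) = 2 and the system is completely controllable.

-57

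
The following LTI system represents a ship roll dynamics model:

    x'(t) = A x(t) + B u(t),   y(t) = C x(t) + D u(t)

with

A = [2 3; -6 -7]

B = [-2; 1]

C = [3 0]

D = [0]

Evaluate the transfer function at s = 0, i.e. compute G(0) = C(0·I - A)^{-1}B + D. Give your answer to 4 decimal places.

G(0) = C(-A)^{-1}B + D = -C A^{-1} B + D.
det A = 4, so A^{-1} = (1/4)·adj(A) = [[-7/4, -3/4], [3/2, 1/2]]
A^{-1} B = [11/4, -5/2]^T
C A^{-1} B = 33/4
G(0) = D - C A^{-1} B = 0 - (33/4) = -33/4 ≈ -8.2500

-8.2500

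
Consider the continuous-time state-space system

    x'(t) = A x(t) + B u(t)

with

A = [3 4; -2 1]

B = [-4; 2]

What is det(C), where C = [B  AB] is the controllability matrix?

-32

AB = [[-4], [10]]
Controllability matrix C = [B  AB] = [[-4, -4], [2, 10]]
det(C) = (-4)·10 - (-4)·2 = -40 - (-8) = -32
Since det(C) ≠ 0, rank(C) = 2 and the system is completely controllable.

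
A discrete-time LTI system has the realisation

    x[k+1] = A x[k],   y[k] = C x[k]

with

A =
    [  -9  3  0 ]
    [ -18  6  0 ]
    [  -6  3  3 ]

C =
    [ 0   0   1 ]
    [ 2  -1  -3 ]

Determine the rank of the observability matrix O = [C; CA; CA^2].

2

CA = [[-6, 3, 3], [18, -9, -9]]
CA^2 = [[-18, 9, 9], [54, -27, -27]]
Observability matrix O = [C; CA; CA^2] = [[0, 0, 1], [2, -1, -3], [-6, 3, 3], [18, -9, -9], [-18, 9, 9], [54, -27, -27]]
The columns c1, c2, c3 of O are linearly dependent: c1 + 2·c2 = 0 (check each entry), so rank(O) ≤ 2.
The 2×2 minor from rows 1, 2, columns 1, 3 is 0·(-3) - 1·2 = 0 - 2 = -2 ≠ 0, so rank(O) = 2.
rank(O) = 2 < n = 3, so the pair (A, C) is not completely observable.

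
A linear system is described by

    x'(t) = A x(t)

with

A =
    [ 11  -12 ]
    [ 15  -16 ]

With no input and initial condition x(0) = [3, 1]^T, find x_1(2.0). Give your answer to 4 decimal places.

det(sI - A) = s^2 - (tr A)s + det A, with tr A = 11 + (-16) = -5 and det A = 11·(-16) - (-12)·15 = -176 - (-180) = 4.
So p(s) = det(sI - A) = s^2 + 5s + 4.
Factor s^2 + 5s + 4: two numbers with sum -5 and product 4 are -1 and -4, so s^2 + 5s + 4 = (s + 1)(s + 4).
Hence p(s) = (s + 1) (s + 4), with roots -4, -1.
The eigenvalues -4, -1 are distinct and real, so A is diagonalisable and x(t) = e^{At} x(0) = V diag(e^{λ_i t}) V^{-1} x(0), where the columns of V are the eigenvectors.
λ = -4: A - (-4)I = [[15, -12], [15, -12]]. Row 1 gives 15·v1 + (-12)·v2 = 0, so take v_1 = [-4, -5]^T.
λ = -1: A - (-1)I = [[12, -12], [15, -15]]. Row 1 gives 12·v1 + (-12)·v2 = 0, so take v_2 = [1, 1]^T.
V = [v_1 v_2] = [[-4, 1], [-5, 1]] has det V = 1, so V^{-1} = adj(V)/det V = [[1, -1], [5, -4]].
Modal coordinates z(0) = V^{-1} x(0): 1·3 + (-1)·1 = 2; 5·3 + (-4)·1 = 11; so z(0) = [2, 11]^T.
x_1(t) = Σ_i (v_i)_1 · z_i(0) · e^{λ_i t} (row 1 of V times the modal terms).
x_1(2.0) = (-4)·2·e^{-4·2.0} + 1·11·e^{-1·2.0} = (-8)·0.000335 + 11·0.135335 = 1.4860.

1.4860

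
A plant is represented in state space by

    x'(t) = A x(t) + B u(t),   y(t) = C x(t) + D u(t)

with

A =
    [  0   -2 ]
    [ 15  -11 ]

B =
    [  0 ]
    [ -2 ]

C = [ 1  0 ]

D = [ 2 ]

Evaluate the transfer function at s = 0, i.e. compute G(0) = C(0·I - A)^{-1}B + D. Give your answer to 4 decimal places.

G(0) = C(-A)^{-1}B + D = -C A^{-1} B + D.
det A = 30, so A^{-1} = (1/30)·adj(A) = [[-11/30, 1/15], [-1/2, 0]]
A^{-1} B = [-2/15, 0]^T
C A^{-1} B = -2/15
G(0) = D - C A^{-1} B = 2 - (-2/15) = 32/15 ≈ 2.1333

2.1333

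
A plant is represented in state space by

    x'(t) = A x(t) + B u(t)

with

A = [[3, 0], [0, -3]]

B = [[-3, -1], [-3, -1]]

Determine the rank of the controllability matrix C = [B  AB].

2

AB = [[-9, -3], [9, 3]]
Controllability matrix C = [B  AB] = [[-3, -1, -9, -3], [-3, -1, 9, 3]]
Take the 2×2 submatrix of C formed by columns 1, 3: [[-3, -9], [-3, 9]]. Its determinant is (-3)·9 - (-9)·(-3) = -27 - 27 = -54 ≠ 0.
So rank(C) ≥ 2; since C has 2 rows, rank(C) = 2.
rank(C) = 2 = n, so the pair (A, B) is completely controllable.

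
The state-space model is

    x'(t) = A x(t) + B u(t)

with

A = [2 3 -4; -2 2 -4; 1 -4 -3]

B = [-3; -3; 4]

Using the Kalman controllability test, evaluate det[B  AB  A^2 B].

AB = [[-31], [-16], [-3]]
A^2B = [[-98], [42], [42]]
Controllability matrix C = [B  AB  A^2B] = [[-3, -31, -98], [-3, -16, 42], [4, -3, 42]]
Expanding along the first row, det(C) = (-3)·((-16)·42 - 42·(-3)) - (-31)·((-3)·42 - 42·4) + (-98)·((-3)·(-3) - (-16)·4) = (-3)·(-546) - (-31)·(-294) + (-98)·73 = -14630
Since det(C) ≠ 0, rank(C) = 3 and the system is completely controllable.

-14630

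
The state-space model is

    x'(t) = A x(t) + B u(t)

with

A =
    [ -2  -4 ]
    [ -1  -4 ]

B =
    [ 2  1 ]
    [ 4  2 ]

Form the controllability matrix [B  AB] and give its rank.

AB = [[-20, -10], [-18, -9]]
Controllability matrix C = [B  AB] = [[2, 1, -20, -10], [4, 2, -18, -9]]
Take the 2×2 submatrix of C formed by columns 1, 3: [[2, -20], [4, -18]]. Its determinant is 2·(-18) - (-20)·4 = -36 - (-80) = 44 ≠ 0.
So rank(C) ≥ 2; since C has 2 rows, rank(C) = 2.
rank(C) = 2 = n, so the pair (A, B) is completely controllable.

2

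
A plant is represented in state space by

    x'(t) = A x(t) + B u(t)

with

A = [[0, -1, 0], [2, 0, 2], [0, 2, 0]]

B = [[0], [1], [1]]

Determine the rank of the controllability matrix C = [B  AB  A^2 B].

3

AB = [[-1], [2], [2]]
A^2B = [[-2], [2], [4]]
Controllability matrix C = [B  AB  A^2B] = [[0, -1, -2], [1, 2, 2], [1, 2, 4]]
det(C) = 0·(2·4 - 2·2) - (-1)·(1·4 - 2·1) + (-2)·(1·2 - 2·1) = 0·4 - (-1)·2 + (-2)·0 = 2 ≠ 0, so rank(C) = 3.
rank(C) = 3 = n, so the pair (A, B) is completely controllable.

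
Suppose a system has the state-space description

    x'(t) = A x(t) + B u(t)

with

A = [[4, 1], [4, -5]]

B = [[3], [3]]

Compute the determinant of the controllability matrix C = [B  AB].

-54

AB = [[15], [-3]]
Controllability matrix C = [B  AB] = [[3, 15], [3, -3]]
det(C) = 3·(-3) - 15·3 = -9 - 45 = -54
Since det(C) ≠ 0, rank(C) = 2 and the system is completely controllable.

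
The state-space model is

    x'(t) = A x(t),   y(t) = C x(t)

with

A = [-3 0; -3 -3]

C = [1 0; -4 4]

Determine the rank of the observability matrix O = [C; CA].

2

CA = [[-3, 0], [0, -12]]
Observability matrix O = [C; CA] = [[1, 0], [-4, 4], [-3, 0], [0, -12]]
Take the 2×2 submatrix of O formed by rows 1, 2: [[1, 0], [-4, 4]]. Its determinant is 1·4 - 0·(-4) = 4 - 0 = 4 ≠ 0.
So rank(O) ≥ 2; since O has 2 columns, rank(O) = 2.
rank(O) = 2 = n, so the pair (A, C) is completely observable.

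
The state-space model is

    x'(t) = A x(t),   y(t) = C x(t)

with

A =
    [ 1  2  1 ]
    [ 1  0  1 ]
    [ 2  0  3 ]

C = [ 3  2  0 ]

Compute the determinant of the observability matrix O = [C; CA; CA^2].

CA = [[5, 6, 5]]
CA^2 = [[21, 10, 26]]
Observability matrix O = [C; CA; CA^2] = [[3, 2, 0], [5, 6, 5], [21, 10, 26]]
Expanding along the first row, det(O) = 3·(6·26 - 5·10) - 2·(5·26 - 5·21) + 0·(5·10 - 6·21) = 3·106 - 2·25 + 0·(-76) = 268
Since det(O) ≠ 0, rank(O) = 3 and the system is completely observable.

268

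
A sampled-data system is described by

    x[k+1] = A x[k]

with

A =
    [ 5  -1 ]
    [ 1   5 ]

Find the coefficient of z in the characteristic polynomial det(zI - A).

For a 2×2 matrix, det(zI - A) = z^2 - (tr A)z + det A.
tr A = 10, det A = 26.
So p(z) = z^2 - 10z + 26.
The coefficient of z is -10.

-10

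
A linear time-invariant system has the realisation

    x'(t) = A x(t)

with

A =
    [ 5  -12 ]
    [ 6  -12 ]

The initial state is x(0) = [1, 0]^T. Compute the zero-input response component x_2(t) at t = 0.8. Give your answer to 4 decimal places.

det(sI - A) = s^2 - (tr A)s + det A, with tr A = 5 + (-12) = -7 and det A = 5·(-12) - (-12)·6 = -60 - (-72) = 12.
So p(s) = det(sI - A) = s^2 + 7s + 12.
Factor s^2 + 7s + 12: two numbers with sum -7 and product 12 are -3 and -4, so s^2 + 7s + 12 = (s + 3)(s + 4).
Hence p(s) = (s + 3) (s + 4), with roots -4, -3.
The eigenvalues -4, -3 are distinct and real, so A is diagonalisable and x(t) = e^{At} x(0) = V diag(e^{λ_i t}) V^{-1} x(0), where the columns of V are the eigenvectors.
λ = -4: A - (-4)I = [[9, -12], [6, -8]]. Row 1 gives 9·v1 + (-12)·v2 = 0, so take v_1 = [4, 3]^T.
λ = -3: A - (-3)I = [[8, -12], [6, -9]]. Row 1 gives 8·v1 + (-12)·v2 = 0, so take v_2 = [-3, -2]^T.
V = [v_1 v_2] = [[4, -3], [3, -2]] has det V = 1, so V^{-1} = adj(V)/det V = [[-2, 3], [-3, 4]].
Modal coordinates z(0) = V^{-1} x(0): (-2)·1 + 3·0 = -2; (-3)·1 + 4·0 = -3; so z(0) = [-2, -3]^T.
x_2(t) = Σ_i (v_i)_2 · z_i(0) · e^{λ_i t} (row 2 of V times the modal terms).
x_2(0.8) = 3·(-2)·e^{-4·0.8} + (-2)·(-3)·e^{-3·0.8} = (-6)·0.040762 + 6·0.090718 = 0.2997.

0.2997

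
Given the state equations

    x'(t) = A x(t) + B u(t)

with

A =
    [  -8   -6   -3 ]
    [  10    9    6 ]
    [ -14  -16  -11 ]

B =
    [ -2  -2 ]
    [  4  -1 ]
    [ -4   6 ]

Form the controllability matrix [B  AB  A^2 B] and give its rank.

AB = [[4, 4], [-8, 7], [8, -22]]
A^2B = [[-8, -8], [16, -29], [-16, 74]]
Controllability matrix C = [B  AB  A^2B] = [[-2, -2, 4, 4, -8, -8], [4, -1, -8, 7, 16, -29], [-4, 6, 8, -22, -16, 74]]
The rows r1, r2, r3 of C are linearly dependent: 2·r1 + 2·r2 + r3 = 0 (check each entry), so rank(C) ≤ 2.
The 2×2 minor from rows 1, 2, columns 1, 2 is (-2)·(-1) - (-2)·4 = 2 - (-8) = 10 ≠ 0, so rank(C) = 2.
rank(C) = 2 < n = 3, so the pair (A, B) is not completely controllable.

2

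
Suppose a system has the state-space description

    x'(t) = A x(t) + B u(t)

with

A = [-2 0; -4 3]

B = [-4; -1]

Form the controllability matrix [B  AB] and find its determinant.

AB = [[8], [13]]
Controllability matrix C = [B  AB] = [[-4, 8], [-1, 13]]
det(C) = (-4)·13 - 8·(-1) = -52 - (-8) = -44
Since det(C) ≠ 0, rank(C) = 2 and the system is completely controllable.

-44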